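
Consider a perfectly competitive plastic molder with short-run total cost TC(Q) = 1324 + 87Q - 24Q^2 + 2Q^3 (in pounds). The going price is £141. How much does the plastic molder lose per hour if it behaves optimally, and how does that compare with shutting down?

AVC = 87 - 24Q + 2Q^2 has its minimum £15 at Q = 6; price £141 clears that bar, so the firm operates.
With MC = 87 - 48Q + 6Q^2, P = MC on the upward-sloping part at Q* = 9.
TR = 141·9 = 1269. TC = 1324 + 297 = 1621. Profit = 1269 − 1621 = -£352.
Shutting down would mean losing the fixed cost of £1324, so operating at a loss of £352 is better by £972.

Profit = -£352 at Q = 9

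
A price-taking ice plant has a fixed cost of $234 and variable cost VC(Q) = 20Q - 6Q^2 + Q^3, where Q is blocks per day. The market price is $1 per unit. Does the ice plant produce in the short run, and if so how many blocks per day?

Shut down

From TC, MC = TC'(Q) = 20 - 12Q + 3Q^2 and AVC = VC/Q = 20 - 6Q + Q^2.
AVC hits its minimum where MC = AVC, at Q = 3, giving min AVC = 20 - 6·3 + 3^2 = $11.
Since P = $1 < min AVC = $11, price fails to cover variable cost at any output.
Shutting down limits the loss to fixed cost, $234.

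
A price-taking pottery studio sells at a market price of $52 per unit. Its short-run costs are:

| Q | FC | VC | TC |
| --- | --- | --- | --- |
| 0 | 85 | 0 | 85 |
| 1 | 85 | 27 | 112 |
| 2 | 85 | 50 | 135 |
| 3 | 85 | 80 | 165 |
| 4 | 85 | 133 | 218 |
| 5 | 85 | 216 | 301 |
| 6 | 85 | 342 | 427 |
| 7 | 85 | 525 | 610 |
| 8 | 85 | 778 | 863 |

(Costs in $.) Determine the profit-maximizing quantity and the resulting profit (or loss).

Q = 3; profit = -$9

Compute π = P·Q − TC at each output: Q=0: -85; Q=1: -60; Q=2: -31; Q=3: -9; Q=4: -10; Q=5: -41; Q=6: -115; Q=7: -246; Q=8: -447.
Profit is maximized at Q = 3. AVC there is 80/3 = $26.67 ≤ P, so producing beats shutting down (which would give -$85).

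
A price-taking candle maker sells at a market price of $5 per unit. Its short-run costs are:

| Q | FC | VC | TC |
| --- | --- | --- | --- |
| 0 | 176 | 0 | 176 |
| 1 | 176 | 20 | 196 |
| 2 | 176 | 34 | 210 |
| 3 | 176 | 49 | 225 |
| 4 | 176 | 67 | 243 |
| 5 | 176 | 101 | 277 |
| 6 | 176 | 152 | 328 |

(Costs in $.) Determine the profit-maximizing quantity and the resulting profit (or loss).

Q = 0 (shut down); profit = -$176

Profit at each row (π = 5Q − TC): Q=0: -176; Q=1: -191; Q=2: -200; Q=3: -210; Q=4: -223; Q=5: -252; Q=6: -298.
Profit is highest at Q = 0. Equivalently, the lowest AVC in the table is 49/3 ≈ $16.33 at Q = 3, and P = $5 falls below it — price never covers variable cost, so the firm shuts down and loses only its fixed cost.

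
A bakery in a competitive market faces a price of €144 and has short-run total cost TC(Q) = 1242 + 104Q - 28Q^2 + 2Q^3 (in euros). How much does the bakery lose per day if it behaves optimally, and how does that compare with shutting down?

AVC = 104 - 28Q + 2Q^2 has its minimum €6 at Q = 7; price €144 clears that bar, so the firm operates.
MC = 104 - 56Q + 6Q^2. Setting P = MC and taking the root on the rising branch gives Q* = 10.
TR = 144·10 = 1440. TC = 1242 + 240 = 1482. Profit = 1440 − 1482 = -€42.
Shutting down would mean losing the fixed cost of €1242, so operating at a loss of €42 is better by €1200.

Profit = -€42 at Q = 10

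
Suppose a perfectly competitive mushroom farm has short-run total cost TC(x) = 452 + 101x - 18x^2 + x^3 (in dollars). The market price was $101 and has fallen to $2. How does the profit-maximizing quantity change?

Output falls from 12 to 0 (the firm shuts down)

AVC = 101 - 18x + x^2, minimized at x = 9 where min AVC = $20. MC = 101 - 36x + 3x^2.
At P = $101 ≥ min AVC, set P = MC on the rising branch: x = 12.
At P = $2 < min AVC = $20, price no longer covers variable cost at any output, so the firm shuts down: x = 0.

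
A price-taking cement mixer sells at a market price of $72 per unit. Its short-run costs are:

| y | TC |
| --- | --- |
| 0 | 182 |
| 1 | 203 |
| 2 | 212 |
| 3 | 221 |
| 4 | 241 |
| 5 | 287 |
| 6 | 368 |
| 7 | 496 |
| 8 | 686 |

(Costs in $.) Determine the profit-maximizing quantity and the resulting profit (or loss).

Compute π = P·y − TC at each output: y=0: -182; y=1: -131; y=2: -68; y=3: -5; y=4: 47; y=5: 73; y=6: 64; y=7: 8; y=8: -110.
Profit is maximized at y = 5. AVC there is 105/5 = $21 ≤ P, so producing beats shutting down (which would give -$182).

y = 5; profit = $73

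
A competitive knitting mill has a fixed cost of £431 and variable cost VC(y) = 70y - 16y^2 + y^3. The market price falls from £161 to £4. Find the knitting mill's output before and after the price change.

AVC = 70 - 16y + y^2, minimized at y = 8 where min AVC = £6. MC = 70 - 32y + 3y^2.
At P = £161 ≥ min AVC, set P = MC on the rising branch: y = 13.
At P = £4 < min AVC = £6, price no longer covers variable cost at any output, so the firm shuts down: y = 0.

Output falls from 13 to 0 (the firm shuts down)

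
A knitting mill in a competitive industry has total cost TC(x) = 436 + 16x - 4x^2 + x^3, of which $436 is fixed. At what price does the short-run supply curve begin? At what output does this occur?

The firm shuts down when price falls below the minimum of average variable cost. AVC = VC/x = 16 - 4x + x^2.
dAVC/dx = -4 + 2x = 0 gives x = 2. min AVC = 16 - 4·2 + 2^2 = 12.
So the shutdown price is $12.

$12 per unit, at x = 2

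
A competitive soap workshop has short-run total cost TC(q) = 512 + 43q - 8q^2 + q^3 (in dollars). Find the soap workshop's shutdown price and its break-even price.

Shutdown price = $27; break-even price = $107

AVC = 43 - 8q + q^2; minimized at q = 4, giving min AVC = $27. That is the shutdown price.
ATC = 512/q + 43 - 8q + q^2. Setting dATC/dq = −512/q^2 − 8 + 2q = 0 gives q = 8 (since 2·8^3 − 8·8^2 = 512).
min ATC = 512/8 + 43 − 8·8 + 8^2 = $107. That is the break-even price.
Between these two prices the firm operates at a loss; above $107 it earns a profit.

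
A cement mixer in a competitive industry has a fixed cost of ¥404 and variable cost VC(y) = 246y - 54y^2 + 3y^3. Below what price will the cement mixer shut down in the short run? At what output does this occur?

¥3 per unit, at y = 9

The firm shuts down when price falls below the minimum of average variable cost. AVC = VC/y = 246 - 54y + 3y^2.
At the minimum of AVC, MC = AVC. MC = 246 - 108y + 9y^2; setting MC = AVC gives 6y^2 - 54y = 0, so y = 9. min AVC = 3.
For P < ¥3 the firm produces nothing.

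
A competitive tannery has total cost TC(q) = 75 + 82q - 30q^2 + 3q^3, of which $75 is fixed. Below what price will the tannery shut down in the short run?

$7 per unit

The shutdown price is the minimum of AVC. VC = 82q - 30q^2 + 3q^3, so AVC = 82 - 30q + 3q^2.
At the minimum of AVC, MC = AVC. MC = 82 - 60q + 9q^2; setting MC = AVC gives 6q^2 - 30q = 0, so q = 5. min AVC = 7.
For P < $7 the firm produces nothing.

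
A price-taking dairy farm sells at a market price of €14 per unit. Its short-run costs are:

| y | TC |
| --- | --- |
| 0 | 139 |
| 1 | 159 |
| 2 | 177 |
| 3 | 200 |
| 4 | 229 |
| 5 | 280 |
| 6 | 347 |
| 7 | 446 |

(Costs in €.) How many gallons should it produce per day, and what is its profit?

Profit at each row (π = 14y − TC): y=0: -139; y=1: -145; y=2: -149; y=3: -158; y=4: -173; y=5: -210; y=6: -263; y=7: -348.
Profit is highest at y = 0. Equivalently, the lowest AVC in the table is 38/2 ≈ €19 at y = 2, and P = €14 falls below it — price never covers variable cost, so the firm shuts down and loses only its fixed cost.

y = 0 (shut down); profit = -€139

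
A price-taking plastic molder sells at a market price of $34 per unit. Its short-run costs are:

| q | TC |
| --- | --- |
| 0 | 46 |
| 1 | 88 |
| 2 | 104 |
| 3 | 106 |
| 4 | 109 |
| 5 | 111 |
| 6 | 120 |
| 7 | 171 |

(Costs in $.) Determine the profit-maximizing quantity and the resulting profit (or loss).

Tabulate TR − TC: q=0: -46; q=1: -54; q=2: -36; q=3: -4; q=4: 27; q=5: 59; q=6: 84; q=7: 67.
Profit is maximized at q = 6. AVC there is 74/6 = $12.33 ≤ P, so producing beats shutting down (which would give -$46).

q = 6; profit = $84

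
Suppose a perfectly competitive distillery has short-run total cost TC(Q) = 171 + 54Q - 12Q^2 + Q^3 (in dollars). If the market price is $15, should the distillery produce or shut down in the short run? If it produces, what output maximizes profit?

Variable cost is VC = 54Q - 12Q^2 + Q^3, so AVC = VC/Q = 54 - 12Q + Q^2 and MC = dTC/dQ = 54 - 24Q + 3Q^2.
The AVC parabola has its vertex at Q = 12/2 = 6, where AVC = 54 - 12·6 + 6^2 = $18.
With P < min AVC ($15 < $18), every unit sold adds to the loss.
Best response: produce nothing and absorb the $171 fixed cost.

Shut down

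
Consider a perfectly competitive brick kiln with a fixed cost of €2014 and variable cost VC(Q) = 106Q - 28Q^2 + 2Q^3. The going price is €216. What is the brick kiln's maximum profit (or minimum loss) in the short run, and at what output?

Profit = -€78 at Q = 11

AVC = 106 - 28Q + 2Q^2; min AVC = €8 at Q = 7. Since P = €216 ≥ min AVC, the firm produces.
With MC = 106 - 56Q + 6Q^2, P = MC on the upward-sloping part at Q* = 11.
TR = 216·11 = 2376. TC = 2014 + 440 = 2454. Profit = 2376 − 2454 = -€78.
By producing, the firm covers all variable cost plus €1936 of fixed cost; shutting down would lose the full €2014.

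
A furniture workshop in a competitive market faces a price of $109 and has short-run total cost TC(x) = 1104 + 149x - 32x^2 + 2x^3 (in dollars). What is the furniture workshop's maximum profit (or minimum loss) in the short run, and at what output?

Profit = -$304 at x = 10

AVC = 149 - 32x + 2x^2 has its minimum $21 at x = 8; price $109 clears that bar, so the firm operates.
MC = 149 - 64x + 6x^2. Setting P = MC and taking the root on the rising branch gives x* = 10.
TR = 109·10 = 1090. TC = 1104 + 290 = 1394. Profit = 1090 − 1394 = -$304.
By producing, the firm covers all variable cost plus $800 of fixed cost; shutting down would lose the full $1104.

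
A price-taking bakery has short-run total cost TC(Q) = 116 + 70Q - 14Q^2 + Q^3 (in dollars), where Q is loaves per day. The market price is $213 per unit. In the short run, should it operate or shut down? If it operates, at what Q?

Produce at Q = 13

From TC, MC = TC'(Q) = 70 - 28Q + 3Q^2 and AVC = VC/Q = 70 - 14Q + Q^2.
AVC hits its minimum where MC = AVC, at Q = 7, giving min AVC = 70 - 14·7 + 7^2 = $21.
Since P = $213 ≥ min AVC = $21, price covers variable cost and the firm should produce.
P = MC gives -143 - 28Q + 3Q^2 = 0, with roots -11/3 and 13. Take the larger (rising MC): Q* = 13.
Check: AVC at Q = 13 is $57 ≤ P, so revenue covers variable cost.
Profit = P·Q − TC = 213·13 − 857 = $1912.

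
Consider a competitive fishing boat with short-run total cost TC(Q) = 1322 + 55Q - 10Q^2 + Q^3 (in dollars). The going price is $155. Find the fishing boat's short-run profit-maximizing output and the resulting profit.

AVC = 55 - 10Q + Q^2 has its minimum $30 at Q = 5; price $155 clears that bar, so the firm operates.
With MC = 55 - 20Q + 3Q^2, P = MC on the upward-sloping part at Q* = 10.
TR = 155·10 = 1550. TC = 1322 + 550 = 1872. Profit = 1550 − 1872 = -$322.
That loss of $322 beats the $1322 the firm would lose by shutting down; producing recovers $1000 of fixed cost.

Profit = -$322 at Q = 10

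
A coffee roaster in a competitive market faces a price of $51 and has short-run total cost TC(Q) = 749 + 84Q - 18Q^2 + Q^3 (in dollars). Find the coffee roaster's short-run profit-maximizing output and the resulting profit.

AVC = 84 - 18Q + Q^2 has its minimum $3 at Q = 9; price $51 clears that bar, so the firm operates.
MC = 84 - 36Q + 3Q^2. Setting P = MC and taking the root on the rising branch gives Q* = 11.
TR = 51·11 = 561. TC = 749 + 77 = 826. Profit = 561 − 826 = -$265.
That loss of $265 beats the $749 the firm would lose by shutting down; producing recovers $484 of fixed cost.

Profit = -$265 at Q = 11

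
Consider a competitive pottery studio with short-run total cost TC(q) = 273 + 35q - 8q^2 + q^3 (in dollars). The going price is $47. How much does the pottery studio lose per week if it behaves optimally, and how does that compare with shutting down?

AVC = 35 - 8q + q^2; min AVC = $19 at q = 4. Since P = $47 ≥ min AVC, the firm produces.
MC = 35 - 16q + 3q^2. Setting P = MC and taking the root on the rising branch gives q* = 6.
TR = 47·6 = 282. TC = 273 + 138 = 411. Profit = 282 − 411 = -$129.
That loss of $129 beats the $273 the firm would lose by shutting down; producing recovers $144 of fixed cost.

Profit = -$129 at q = 6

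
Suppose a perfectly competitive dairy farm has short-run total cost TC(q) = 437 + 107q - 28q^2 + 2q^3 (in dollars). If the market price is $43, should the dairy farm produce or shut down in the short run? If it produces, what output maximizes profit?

Strip out fixed cost: VC = 107q - 28q^2 + 2q^3. Then AVC = 107 - 28q + 2q^2 and MC = 107 - 56q + 6q^2.
The AVC parabola has its vertex at q = 28/4 = 7, where AVC = 107 - 28·7 + 2·7^2 = $9.
Since P = $43 ≥ min AVC = $9, price covers variable cost and the firm should produce.
Solving P = MC: 64 - 56q + 6q^2 = 0 ⇒ q = 4/3 or 8. On the upward-sloping branch, q* = 8.
Check: AVC at q = 8 is $11 ≤ P, so revenue covers variable cost.
Profit = P·q − TC = 43·8 − 525 = -$181, a loss, but smaller than the $437 fixed cost the firm would lose by shutting down.

Produce at q = 8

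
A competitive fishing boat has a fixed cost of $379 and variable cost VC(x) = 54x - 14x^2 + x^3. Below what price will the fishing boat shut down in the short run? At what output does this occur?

$5 per unit, at x = 7

The shutdown price is the minimum of AVC. VC = 54x - 14x^2 + x^3, so AVC = 54 - 14x + x^2.
dAVC/dx = -14 + 2x = 0 gives x = 7. min AVC = 54 - 14·7 + 7^2 = 5.
So the shutdown price is $5.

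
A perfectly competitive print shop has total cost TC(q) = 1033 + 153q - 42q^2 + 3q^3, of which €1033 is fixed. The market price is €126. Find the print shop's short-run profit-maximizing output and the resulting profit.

Profit = -€61 at q = 9

AVC = 153 - 42q + 3q^2 has its minimum €6 at q = 7; price €126 clears that bar, so the firm operates.
With MC = 153 - 84q + 9q^2, P = MC on the upward-sloping part at q* = 9.
TR = 126·9 = 1134. TC = 1033 + 162 = 1195. Profit = 1134 − 1195 = -€61.
By producing, the firm covers all variable cost plus €972 of fixed cost; shutting down would lose the full €1033.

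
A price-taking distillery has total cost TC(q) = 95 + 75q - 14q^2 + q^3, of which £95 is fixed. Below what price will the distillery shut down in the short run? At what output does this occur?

£26 per unit, at q = 7

Short-run supply begins at min AVC. From VC = 75q - 14q^2 + q^3, AVC = 75 - 14q + q^2.
At the minimum of AVC, MC = AVC. MC = 75 - 28q + 3q^2; setting MC = AVC gives 2q^2 - 14q = 0, so q = 7. min AVC = 26.
So the shutdown price is £26.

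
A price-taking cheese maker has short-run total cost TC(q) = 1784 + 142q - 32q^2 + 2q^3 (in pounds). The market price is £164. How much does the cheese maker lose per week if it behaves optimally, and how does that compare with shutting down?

Profit = -£332 at q = 11

AVC = 142 - 32q + 2q^2 has its minimum £14 at q = 8; price £164 clears that bar, so the firm operates.
MC = 142 - 64q + 6q^2. Setting P = MC and taking the root on the rising branch gives q* = 11.
TR = 164·11 = 1804. TC = 1784 + 352 = 2136. Profit = 1804 − 2136 = -£332.
Shutting down would mean losing the fixed cost of £1784, so operating at a loss of £332 is better by £1452.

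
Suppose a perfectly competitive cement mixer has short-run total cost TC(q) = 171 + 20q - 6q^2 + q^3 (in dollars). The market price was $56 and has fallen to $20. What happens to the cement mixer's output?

MC = 20 - 12q + 3q^2; the shutdown threshold is min AVC = $11 (at q = 3).
At P = $56 ≥ min AVC, set P = MC on the rising branch: q = 6.
At P = $20 ≥ min AVC, set P = MC: q = 4. The firm stays open but cuts output.

Output falls from 6 to 4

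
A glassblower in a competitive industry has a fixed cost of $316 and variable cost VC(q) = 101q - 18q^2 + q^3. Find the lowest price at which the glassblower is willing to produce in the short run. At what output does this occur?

$20 per unit, at q = 9

Short-run supply begins at min AVC. From VC = 101q - 18q^2 + q^3, AVC = 101 - 18q + q^2.
At the minimum of AVC, MC = AVC. MC = 101 - 36q + 3q^2; setting MC = AVC gives 2q^2 - 18q = 0, so q = 9. min AVC = 20.
The firm shuts down for any P below $20.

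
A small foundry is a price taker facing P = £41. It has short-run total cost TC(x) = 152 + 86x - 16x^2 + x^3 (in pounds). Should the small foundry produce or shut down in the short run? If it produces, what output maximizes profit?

Variable cost is VC = 86x - 16x^2 + x^3, so AVC = VC/x = 86 - 16x + x^2 and MC = dTC/dx = 86 - 32x + 3x^2.
The AVC parabola has its vertex at x = 16/2 = 8, where AVC = 86 - 16·8 + 8^2 = £22.
Since P = £41 ≥ min AVC = £22, price covers variable cost and the firm should produce.
Solving P = MC: 45 - 32x + 3x^2 = 0 ⇒ x = 5/3 or 9. On the upward-sloping branch, x* = 9.
Check: AVC at x = 9 is £23 ≤ P, so revenue covers variable cost.
Profit = P·x − TC = 41·9 − 359 = £10.

Produce at x = 9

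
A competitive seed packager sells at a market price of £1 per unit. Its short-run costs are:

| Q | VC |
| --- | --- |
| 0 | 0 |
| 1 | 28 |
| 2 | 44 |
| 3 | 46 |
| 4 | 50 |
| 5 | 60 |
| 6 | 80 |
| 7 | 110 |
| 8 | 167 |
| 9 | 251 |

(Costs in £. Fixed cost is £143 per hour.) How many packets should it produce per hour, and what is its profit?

Compute π = P·Q − TC at each output: Q=0: -143; Q=1: -170; Q=2: -185; Q=3: -186; Q=4: -189; Q=5: -198; Q=6: -217; Q=7: -246; Q=8: -302; Q=9: -385.
Profit is highest at Q = 0. Equivalently, the lowest AVC in the table is 60/5 ≈ £12 at Q = 5, and P = £1 falls below it — price never covers variable cost, so the firm shuts down and loses only its fixed cost.

Q = 0 (shut down); profit = -£143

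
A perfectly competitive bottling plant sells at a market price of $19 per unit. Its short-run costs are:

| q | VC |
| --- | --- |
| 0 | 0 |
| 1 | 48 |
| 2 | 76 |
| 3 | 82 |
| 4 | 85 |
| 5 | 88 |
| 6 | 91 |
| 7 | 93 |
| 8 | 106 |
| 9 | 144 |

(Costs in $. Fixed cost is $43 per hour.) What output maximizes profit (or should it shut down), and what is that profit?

Compute π = P·q − TC at each output: q=0: -43; q=1: -72; q=2: -81; q=3: -68; q=4: -52; q=5: -36; q=6: -20; q=7: -3; q=8: 3; q=9: -16.
Profit is maximized at q = 8. AVC there is 106/8 = $13.25 ≤ P, so producing beats shutting down (which would give -$43).

q = 8; profit = $3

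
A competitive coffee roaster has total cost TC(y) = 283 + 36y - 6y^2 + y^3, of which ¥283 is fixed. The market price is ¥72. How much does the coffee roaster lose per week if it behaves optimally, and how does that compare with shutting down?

AVC = 36 - 6y + y^2 has its minimum ¥27 at y = 3; price ¥72 clears that bar, so the firm operates.
MC = 36 - 12y + 3y^2. Setting P = MC and taking the root on the rising branch gives y* = 6.
TR = 72·6 = 432. TC = 283 + 216 = 499. Profit = 432 − 499 = -¥67.
By producing, the firm covers all variable cost plus ¥216 of fixed cost; shutting down would lose the full ¥283.

Profit = -¥67 at y = 6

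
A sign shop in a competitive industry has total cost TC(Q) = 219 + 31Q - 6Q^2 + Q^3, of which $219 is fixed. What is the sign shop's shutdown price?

$22 per unit

The shutdown price is the minimum of AVC. VC = 31Q - 6Q^2 + Q^3, so AVC = 31 - 6Q + Q^2.
At the minimum of AVC, MC = AVC. MC = 31 - 12Q + 3Q^2; setting MC = AVC gives 2Q^2 - 6Q = 0, so Q = 3. min AVC = 22.
For P < $22 the firm produces nothing.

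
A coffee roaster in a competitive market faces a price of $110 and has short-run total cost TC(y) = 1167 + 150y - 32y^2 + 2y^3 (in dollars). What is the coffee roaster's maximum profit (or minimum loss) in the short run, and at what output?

Profit = -$367 at y = 10

AVC = 150 - 32y + 2y^2; min AVC = $22 at y = 8. Since P = $110 ≥ min AVC, the firm produces.
With MC = 150 - 64y + 6y^2, P = MC on the upward-sloping part at y* = 10.
TR = 110·10 = 1100. TC = 1167 + 300 = 1467. Profit = 1100 − 1467 = -$367.
Shutting down would mean losing the fixed cost of $1167, so operating at a loss of $367 is better by $800.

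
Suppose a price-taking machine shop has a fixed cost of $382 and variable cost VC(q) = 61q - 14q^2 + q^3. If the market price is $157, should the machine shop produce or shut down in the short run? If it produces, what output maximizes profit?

Produce at q = 12

Strip out fixed cost: VC = 61q - 14q^2 + q^3. Then AVC = 61 - 14q + q^2 and MC = 61 - 28q + 3q^2.
The AVC parabola has its vertex at q = 14/2 = 7, where AVC = 61 - 14·7 + 7^2 = $12.
Since P = $157 ≥ min AVC = $12, price covers variable cost and the firm should produce.
Solving P = MC: -96 - 28q + 3q^2 = 0 ⇒ q = -8/3 or 12. On the upward-sloping branch, q* = 12.
Check: AVC at q = 12 is $37 ≤ P, so revenue covers variable cost.
Profit = P·q − TC = 157·12 − 826 = $1058.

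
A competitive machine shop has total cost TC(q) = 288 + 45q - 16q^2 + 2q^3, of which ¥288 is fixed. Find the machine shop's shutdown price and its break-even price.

AVC = 45 - 16q + 2q^2; minimized at q = 4, giving min AVC = ¥13. That is the shutdown price.
ATC = 288/q + 45 - 16q + 2q^2. Setting dATC/dq = −288/q^2 − 16 + 4q = 0 gives q = 6 (since 4·6^3 − 16·6^2 = 288).
min ATC = 288/6 + 45 − 16·6 + 2·6^2 = ¥69. That is the break-even price.
For ¥13 ≤ P < ¥69 the firm produces at a loss; below ¥13 it shuts down.

Shutdown price = ¥13; break-even price = ¥69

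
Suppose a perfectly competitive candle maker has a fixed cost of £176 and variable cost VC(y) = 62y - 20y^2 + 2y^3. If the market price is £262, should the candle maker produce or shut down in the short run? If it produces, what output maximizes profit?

Produce at y = 10

Strip out fixed cost: VC = 62y - 20y^2 + 2y^3. Then AVC = 62 - 20y + 2y^2 and MC = 62 - 40y + 6y^2.
The AVC parabola has its vertex at y = 20/4 = 5, where AVC = 62 - 20·5 + 2·5^2 = £12.
Since P = £262 ≥ min AVC = £12, price covers variable cost and the firm should produce.
Solving P = MC: -200 - 40y + 6y^2 = 0 ⇒ y = -10/3 or 10. On the upward-sloping branch, y* = 10.
Check: AVC at y = 10 is £62 ≤ P, so revenue covers variable cost.
Profit = P·y − TC = 262·10 − 796 = £1824.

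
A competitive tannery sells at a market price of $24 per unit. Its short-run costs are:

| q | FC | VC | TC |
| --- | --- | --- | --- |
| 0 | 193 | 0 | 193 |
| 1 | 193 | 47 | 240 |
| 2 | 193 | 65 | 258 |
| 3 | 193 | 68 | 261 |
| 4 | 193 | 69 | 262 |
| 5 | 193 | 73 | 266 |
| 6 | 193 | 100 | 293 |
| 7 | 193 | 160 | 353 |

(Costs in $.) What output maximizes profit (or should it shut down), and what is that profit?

q = 5; profit = -$146

Compute π = P·q − TC at each output: q=0: -193; q=1: -216; q=2: -210; q=3: -189; q=4: -166; q=5: -146; q=6: -149; q=7: -185.
Profit is maximized at q = 5. AVC there is 73/5 = $14.60 ≤ P, so producing beats shutting down (which would give -$193).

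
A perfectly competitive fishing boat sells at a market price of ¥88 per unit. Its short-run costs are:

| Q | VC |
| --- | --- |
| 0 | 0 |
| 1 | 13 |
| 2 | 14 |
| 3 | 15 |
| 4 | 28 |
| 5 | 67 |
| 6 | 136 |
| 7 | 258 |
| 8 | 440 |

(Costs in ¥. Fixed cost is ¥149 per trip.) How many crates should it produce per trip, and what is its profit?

Compute π = P·Q − TC at each output: Q=0: -149; Q=1: -74; Q=2: 13; Q=3: 100; Q=4: 175; Q=5: 224; Q=6: 243; Q=7: 209; Q=8: 115.
Profit is maximized at Q = 6. AVC there is 136/6 = ¥22.67 ≤ P, so producing beats shutting down (which would give -¥149).

Q = 6; profit = ¥243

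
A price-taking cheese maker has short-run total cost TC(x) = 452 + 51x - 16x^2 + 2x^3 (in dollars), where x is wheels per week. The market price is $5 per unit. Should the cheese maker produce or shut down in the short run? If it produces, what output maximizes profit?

Variable cost is VC = 51x - 16x^2 + 2x^3, so AVC = VC/x = 51 - 16x + 2x^2 and MC = dTC/dx = 51 - 32x + 6x^2.
AVC hits its minimum where MC = AVC, at x = 4, giving min AVC = 51 - 16·4 + 2·4^2 = $19.
P = $5 lies below min AVC = $19; no output level covers variable cost.
Best response: produce nothing and absorb the $452 fixed cost.

Shut down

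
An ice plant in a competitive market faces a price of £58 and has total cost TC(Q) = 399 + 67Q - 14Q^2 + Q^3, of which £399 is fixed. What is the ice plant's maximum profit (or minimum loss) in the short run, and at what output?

AVC = 67 - 14Q + Q^2 has its minimum £18 at Q = 7; price £58 clears that bar, so the firm operates.
MC = 67 - 28Q + 3Q^2. Setting P = MC and taking the root on the rising branch gives Q* = 9.
TR = 58·9 = 522. TC = 399 + 198 = 597. Profit = 522 − 597 = -£75.
By producing, the firm covers all variable cost plus £324 of fixed cost; shutting down would lose the full £399.

Profit = -£75 at Q = 9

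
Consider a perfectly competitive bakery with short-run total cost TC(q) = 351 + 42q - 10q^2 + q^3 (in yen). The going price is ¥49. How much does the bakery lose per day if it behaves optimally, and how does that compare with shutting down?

AVC = 42 - 10q + q^2 has its minimum ¥17 at q = 5; price ¥49 clears that bar, so the firm operates.
MC = 42 - 20q + 3q^2. Setting P = MC and taking the root on the rising branch gives q* = 7.
TR = 49·7 = 343. TC = 351 + 147 = 498. Profit = 343 − 498 = -¥155.
Shutting down would mean losing the fixed cost of ¥351, so operating at a loss of ¥155 is better by ¥196.

Profit = -¥155 at q = 7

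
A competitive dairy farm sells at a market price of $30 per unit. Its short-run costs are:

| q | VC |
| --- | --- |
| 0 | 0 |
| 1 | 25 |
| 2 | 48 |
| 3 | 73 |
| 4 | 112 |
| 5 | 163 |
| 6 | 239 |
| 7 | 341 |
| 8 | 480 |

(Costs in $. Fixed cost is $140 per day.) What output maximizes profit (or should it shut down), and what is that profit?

Tabulate TR − TC: q=0: -140; q=1: -135; q=2: -128; q=3: -123; q=4: -132; q=5: -153; q=6: -199; q=7: -271; q=8: -380.
Profit is maximized at q = 3. AVC there is 73/3 = $24.33 ≤ P, so producing beats shutting down (which would give -$140).

q = 3; profit = -$123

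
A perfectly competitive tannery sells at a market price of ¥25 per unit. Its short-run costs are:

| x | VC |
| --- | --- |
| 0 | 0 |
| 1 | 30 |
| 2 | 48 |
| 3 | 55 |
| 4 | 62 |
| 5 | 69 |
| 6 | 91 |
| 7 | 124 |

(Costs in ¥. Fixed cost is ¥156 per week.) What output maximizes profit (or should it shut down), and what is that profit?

Profit at each row (π = 25x − TC): x=0: -156; x=1: -161; x=2: -154; x=3: -136; x=4: -118; x=5: -100; x=6: -97; x=7: -105.
Profit is maximized at x = 6. AVC there is 91/6 = ¥15.17 ≤ P, so producing beats shutting down (which would give -¥156).

x = 6; profit = -¥97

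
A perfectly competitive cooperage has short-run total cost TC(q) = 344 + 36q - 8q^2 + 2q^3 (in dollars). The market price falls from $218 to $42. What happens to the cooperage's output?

Output falls from 7 to 3

MC = 36 - 16q + 6q^2; the shutdown threshold is min AVC = $28 (at q = 2).
At P = $218 ≥ min AVC, set P = MC on the rising branch: q = 7.
At P = $42 ≥ min AVC, set P = MC: q = 3. The firm stays open but cuts output.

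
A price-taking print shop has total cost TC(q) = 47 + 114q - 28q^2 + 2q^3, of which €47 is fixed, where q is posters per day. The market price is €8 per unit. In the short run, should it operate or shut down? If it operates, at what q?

Shut down

From TC, MC = TC'(q) = 114 - 56q + 6q^2 and AVC = VC/q = 114 - 28q + 2q^2.
The AVC parabola has its vertex at q = 28/4 = 7, where AVC = 114 - 28·7 + 2·7^2 = €16.
With P < min AVC (€8 < €16), every unit sold adds to the loss.
The firm minimizes its loss by shutting down and losing only its fixed cost of €47.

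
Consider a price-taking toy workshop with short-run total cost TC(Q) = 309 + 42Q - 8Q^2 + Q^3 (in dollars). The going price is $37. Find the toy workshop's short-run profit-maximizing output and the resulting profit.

AVC = 42 - 8Q + Q^2; min AVC = $26 at Q = 4. Since P = $37 ≥ min AVC, the firm produces.
MC = 42 - 16Q + 3Q^2. Setting P = MC and taking the root on the rising branch gives Q* = 5.
TR = 37·5 = 185. TC = 309 + 135 = 444. Profit = 185 − 444 = -$259.
That loss of $259 beats the $309 the firm would lose by shutting down; producing recovers $50 of fixed cost.

Profit = -$259 at Q = 5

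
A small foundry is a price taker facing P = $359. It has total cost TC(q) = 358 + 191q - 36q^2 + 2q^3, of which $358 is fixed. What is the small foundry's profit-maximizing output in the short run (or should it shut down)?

From TC, MC = TC'(q) = 191 - 72q + 6q^2 and AVC = VC/q = 191 - 36q + 2q^2.
The AVC parabola has its vertex at q = 36/4 = 9, where AVC = 191 - 36·9 + 2·9^2 = $29.
Because $359 ≥ $29, revenue can cover variable cost; the firm operates.
Set P = MC: 359 = 191 - 72q + 6q^2 → -168 - 72q + 6q^2 = 0. The roots are q = -2 and q = 14; the profit-maximizing output is on the rising part of MC, so q* = 14.
Check: AVC at q = 14 is $79 ≤ P, so revenue covers variable cost.
Profit = P·q − TC = 359·14 − 1464 = $3562.

Produce at q = 14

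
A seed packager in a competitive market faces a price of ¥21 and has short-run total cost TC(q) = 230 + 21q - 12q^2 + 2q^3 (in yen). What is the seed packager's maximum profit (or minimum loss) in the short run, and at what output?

AVC = 21 - 12q + 2q^2; min AVC = ¥3 at q = 3. Since P = ¥21 ≥ min AVC, the firm produces.
MC = 21 - 24q + 6q^2. Setting P = MC and taking the root on the rising branch gives q* = 4.
TR = 21·4 = 84. TC = 230 + 20 = 250. Profit = 84 − 250 = -¥166.
That loss of ¥166 beats the ¥230 the firm would lose by shutting down; producing recovers ¥64 of fixed cost.

Profit = -¥166 at q = 4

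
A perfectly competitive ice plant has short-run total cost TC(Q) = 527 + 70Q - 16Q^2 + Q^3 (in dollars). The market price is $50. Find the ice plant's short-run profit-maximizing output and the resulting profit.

AVC = 70 - 16Q + Q^2 has its minimum $6 at Q = 8; price $50 clears that bar, so the firm operates.
MC = 70 - 32Q + 3Q^2. Setting P = MC and taking the root on the rising branch gives Q* = 10.
TR = 50·10 = 500. TC = 527 + 100 = 627. Profit = 500 − 627 = -$127.
That loss of $127 beats the $527 the firm would lose by shutting down; producing recovers $400 of fixed cost.

Profit = -$127 at Q = 10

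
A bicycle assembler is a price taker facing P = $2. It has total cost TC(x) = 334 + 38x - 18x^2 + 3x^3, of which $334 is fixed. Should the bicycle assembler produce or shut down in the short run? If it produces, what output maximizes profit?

Shut down

From TC, MC = TC'(x) = 38 - 36x + 9x^2 and AVC = VC/x = 38 - 18x + 3x^2.
The AVC parabola has its vertex at x = 18/6 = 3, where AVC = 38 - 18·3 + 3·3^2 = $11.
With P < min AVC ($2 < $11), every unit sold adds to the loss.
Best response: produce nothing and absorb the $334 fixed cost.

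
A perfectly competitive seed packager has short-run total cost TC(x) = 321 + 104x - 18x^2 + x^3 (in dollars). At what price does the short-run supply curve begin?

$23 per unit

The firm shuts down when price falls below the minimum of average variable cost. AVC = VC/x = 104 - 18x + x^2.
At the minimum of AVC, MC = AVC. MC = 104 - 36x + 3x^2; setting MC = AVC gives 2x^2 - 18x = 0, so x = 9. min AVC = 23.
The firm shuts down for any P below $23.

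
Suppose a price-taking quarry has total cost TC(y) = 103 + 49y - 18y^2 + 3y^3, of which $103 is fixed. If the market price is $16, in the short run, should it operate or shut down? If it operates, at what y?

Shut down

Variable cost is VC = 49y - 18y^2 + 3y^3, so AVC = VC/y = 49 - 18y + 3y^2 and MC = dTC/dy = 49 - 36y + 9y^2.
The AVC parabola has its vertex at y = 18/6 = 3, where AVC = 49 - 18·3 + 3·3^2 = $22.
P = $16 lies below min AVC = $22; no output level covers variable cost.
Best response: produce nothing and absorb the $103 fixed cost.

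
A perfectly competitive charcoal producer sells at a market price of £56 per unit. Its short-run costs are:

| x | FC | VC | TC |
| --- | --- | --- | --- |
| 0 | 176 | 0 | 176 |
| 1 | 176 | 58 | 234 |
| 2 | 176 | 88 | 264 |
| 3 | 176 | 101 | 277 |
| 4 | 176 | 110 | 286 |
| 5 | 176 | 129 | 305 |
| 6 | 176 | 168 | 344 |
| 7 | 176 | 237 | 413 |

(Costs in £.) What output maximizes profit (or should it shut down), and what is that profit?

Tabulate TR − TC: x=0: -176; x=1: -178; x=2: -152; x=3: -109; x=4: -62; x=5: -25; x=6: -8; x=7: -21.
Profit is maximized at x = 6. AVC there is 168/6 = £28 ≤ P, so producing beats shutting down (which would give -£176).

x = 6; profit = -£8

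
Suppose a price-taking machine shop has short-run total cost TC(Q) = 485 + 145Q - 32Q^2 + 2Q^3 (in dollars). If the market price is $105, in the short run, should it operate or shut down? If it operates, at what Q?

Produce at Q = 10

Strip out fixed cost: VC = 145Q - 32Q^2 + 2Q^3. Then AVC = 145 - 32Q + 2Q^2 and MC = 145 - 64Q + 6Q^2.
AVC hits its minimum where MC = AVC, at Q = 8, giving min AVC = 145 - 32·8 + 2·8^2 = $17.
P = $105 exceeds min AVC = $17, so the firm stays open.
Set P = MC: 105 = 145 - 64Q + 6Q^2 → 40 - 64Q + 6Q^2 = 0. The roots are Q = 2/3 and Q = 10; the profit-maximizing output is on the rising part of MC, so Q* = 10.
Check: AVC at Q = 10 is $25 ≤ P, so revenue covers variable cost.
Profit = P·Q − TC = 105·10 − 735 = $315.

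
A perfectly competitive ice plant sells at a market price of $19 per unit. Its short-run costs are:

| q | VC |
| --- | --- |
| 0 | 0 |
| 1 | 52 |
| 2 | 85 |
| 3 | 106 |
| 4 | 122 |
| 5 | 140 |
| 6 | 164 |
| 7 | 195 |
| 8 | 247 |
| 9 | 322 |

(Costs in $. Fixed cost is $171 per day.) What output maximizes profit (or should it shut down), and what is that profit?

Profit at each row (π = 19q − TC): q=0: -171; q=1: -204; q=2: -218; q=3: -220; q=4: -217; q=5: -216; q=6: -221; q=7: -233; q=8: -266; q=9: -322.
Profit is highest at q = 0. Equivalently, the lowest AVC in the table is 164/6 ≈ $27.33 at q = 6, and P = $19 falls below it — price never covers variable cost, so the firm shuts down and loses only its fixed cost.

q = 0 (shut down); profit = -$171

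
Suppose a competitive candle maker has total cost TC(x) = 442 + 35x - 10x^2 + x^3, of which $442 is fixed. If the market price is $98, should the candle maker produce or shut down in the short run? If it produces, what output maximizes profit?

From TC, MC = TC'(x) = 35 - 20x + 3x^2 and AVC = VC/x = 35 - 10x + x^2.
AVC hits its minimum where MC = AVC, at x = 5, giving min AVC = 35 - 10·5 + 5^2 = $10.
P = $98 exceeds min AVC = $10, so the firm stays open.
Solving P = MC: -63 - 20x + 3x^2 = 0 ⇒ x = -7/3 or 9. On the upward-sloping branch, x* = 9.
Check: AVC at x = 9 is $26 ≤ P, so revenue covers variable cost.
Profit = P·x − TC = 98·9 − 676 = $206.

Produce at x = 9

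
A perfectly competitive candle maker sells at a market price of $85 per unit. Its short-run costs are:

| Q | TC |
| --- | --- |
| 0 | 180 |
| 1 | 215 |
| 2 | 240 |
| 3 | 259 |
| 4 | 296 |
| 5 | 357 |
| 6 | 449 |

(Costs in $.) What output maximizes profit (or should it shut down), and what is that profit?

Q = 5; profit = $68

Profit at each row (π = 85Q − TC): Q=0: -180; Q=1: -130; Q=2: -70; Q=3: -4; Q=4: 44; Q=5: 68; Q=6: 61.
Profit is maximized at Q = 5. AVC there is 177/5 = $35.40 ≤ P, so producing beats shutting down (which would give -$180).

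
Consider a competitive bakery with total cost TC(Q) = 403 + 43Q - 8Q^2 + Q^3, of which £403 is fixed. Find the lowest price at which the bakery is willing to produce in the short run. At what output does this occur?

Short-run supply begins at min AVC. From VC = 43Q - 8Q^2 + Q^3, AVC = 43 - 8Q + Q^2.
At the minimum of AVC, MC = AVC. MC = 43 - 16Q + 3Q^2; setting MC = AVC gives 2Q^2 - 8Q = 0, so Q = 4. min AVC = 27.
So the shutdown price is £27.

£27 per unit, at Q = 4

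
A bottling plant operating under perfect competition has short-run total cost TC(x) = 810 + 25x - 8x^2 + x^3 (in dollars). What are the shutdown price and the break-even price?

Shutdown price = $9; break-even price = $124

Shutdown price = min AVC. AVC = 25 - 8x + x^2, with vertex at x = 4 and minimum $9.
ATC = 810/x + 25 - 8x + x^2. Setting dATC/dx = −810/x^2 − 8 + 2x = 0 gives x = 9 (since 2·9^3 − 8·9^2 = 810).
min ATC = 810/9 + 25 − 8·9 + 9^2 = $124. That is the break-even price.
For $9 ≤ P < $124 the firm produces at a loss; below $9 it shuts down.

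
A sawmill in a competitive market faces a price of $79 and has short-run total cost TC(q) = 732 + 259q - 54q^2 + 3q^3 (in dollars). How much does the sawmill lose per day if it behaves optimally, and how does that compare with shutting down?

Profit = -$132 at q = 10

AVC = 259 - 54q + 3q^2 has its minimum $16 at q = 9; price $79 clears that bar, so the firm operates.
With MC = 259 - 108q + 9q^2, P = MC on the upward-sloping part at q* = 10.
TR = 79·10 = 790. TC = 732 + 190 = 922. Profit = 790 − 922 = -$132.
Shutting down would mean losing the fixed cost of $732, so operating at a loss of $132 is better by $600.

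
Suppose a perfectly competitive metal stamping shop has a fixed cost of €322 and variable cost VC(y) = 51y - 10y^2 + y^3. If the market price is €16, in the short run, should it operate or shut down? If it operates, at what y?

From TC, MC = TC'(y) = 51 - 20y + 3y^2 and AVC = VC/y = 51 - 10y + y^2.
AVC hits its minimum where MC = AVC, at y = 5, giving min AVC = 51 - 10·5 + 5^2 = €26.
P = €16 lies below min AVC = €26; no output level covers variable cost.
The firm minimizes its loss by shutting down and losing only its fixed cost of €322.

Shut down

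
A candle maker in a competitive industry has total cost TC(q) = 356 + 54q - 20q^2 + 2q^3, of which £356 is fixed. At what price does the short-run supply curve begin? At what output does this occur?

The firm shuts down when price falls below the minimum of average variable cost. AVC = VC/q = 54 - 20q + 2q^2.
At the minimum of AVC, MC = AVC. MC = 54 - 40q + 6q^2; setting MC = AVC gives 4q^2 - 20q = 0, so q = 5. min AVC = 4.
So the shutdown price is £4.

£4 per unit, at q = 5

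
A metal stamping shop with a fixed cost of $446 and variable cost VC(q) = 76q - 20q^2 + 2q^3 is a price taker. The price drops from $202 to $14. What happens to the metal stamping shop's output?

Output falls from 9 to 0 (the firm shuts down)

MC = 76 - 40q + 6q^2; the shutdown threshold is min AVC = $26 (at q = 5).
With P = $202 above the shutdown price, P = MC gives q = 9.
At P = $14 < min AVC = $26, price no longer covers variable cost at any output, so the firm shuts down: q = 0.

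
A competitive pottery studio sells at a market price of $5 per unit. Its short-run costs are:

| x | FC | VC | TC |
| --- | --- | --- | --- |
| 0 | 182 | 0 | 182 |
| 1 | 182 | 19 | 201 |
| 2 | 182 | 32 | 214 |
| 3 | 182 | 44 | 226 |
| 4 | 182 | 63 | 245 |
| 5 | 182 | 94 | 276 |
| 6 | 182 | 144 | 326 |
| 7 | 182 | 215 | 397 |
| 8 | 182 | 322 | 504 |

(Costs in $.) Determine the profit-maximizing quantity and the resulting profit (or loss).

x = 0 (shut down); profit = -$182

Compute π = P·x − TC at each output: x=0: -182; x=1: -196; x=2: -204; x=3: -211; x=4: -225; x=5: -251; x=6: -296; x=7: -362; x=8: -464.
Profit is highest at x = 0. Equivalently, the lowest AVC in the table is 44/3 ≈ $14.67 at x = 3, and P = $5 falls below it — price never covers variable cost, so the firm shuts down and loses only its fixed cost.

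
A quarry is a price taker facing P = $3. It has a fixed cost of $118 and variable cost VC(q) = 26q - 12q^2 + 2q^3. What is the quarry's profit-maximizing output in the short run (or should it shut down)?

Shut down

Variable cost is VC = 26q - 12q^2 + 2q^3, so AVC = VC/q = 26 - 12q + 2q^2 and MC = dTC/dq = 26 - 24q + 6q^2.
AVC hits its minimum where MC = AVC, at q = 3, giving min AVC = 26 - 12·3 + 2·3^2 = $8.
With P < min AVC ($3 < $8), every unit sold adds to the loss.
Best response: produce nothing and absorb the $118 fixed cost.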